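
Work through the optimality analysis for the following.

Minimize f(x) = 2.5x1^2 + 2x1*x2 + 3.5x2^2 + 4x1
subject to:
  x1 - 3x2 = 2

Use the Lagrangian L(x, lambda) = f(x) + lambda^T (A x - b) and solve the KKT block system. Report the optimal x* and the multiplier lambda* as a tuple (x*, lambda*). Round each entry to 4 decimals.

Form the Lagrangian:
  L(x, lambda) = (1/2) x^T Q x + c^T x + lambda^T (A x - b)
Stationarity (grad_x L = 0): Q x + c + A^T lambda = 0.
Primal feasibility: A x = b.

This gives the KKT block system:
  [ Q   A^T ] [ x     ]   [-c ]
  [ A    0  ] [ lambda ] = [ b ]

Solving the linear system:
  x*      = (-0.1562, -0.7188)
  lambda* = (-1.7812)
  f(x*)   = 1.4688

x* = (-0.1562, -0.7188), lambda* = (-1.7812)


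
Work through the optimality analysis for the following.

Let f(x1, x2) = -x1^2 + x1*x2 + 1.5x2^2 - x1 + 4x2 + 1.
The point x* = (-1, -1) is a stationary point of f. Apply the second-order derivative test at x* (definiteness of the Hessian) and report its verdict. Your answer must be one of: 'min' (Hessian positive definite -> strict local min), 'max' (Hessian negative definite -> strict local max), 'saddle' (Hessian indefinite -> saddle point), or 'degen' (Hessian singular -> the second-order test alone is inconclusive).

Compute the Hessian H = grad^2 f:
  H = [[-2, 1], [1, 3]]
Verify stationarity: grad f(x*) = H x* + g = (0, 0).
Eigenvalues of H: -2.1926, 3.1926.
Eigenvalues have mixed signs, so H is indefinite -> x* is a saddle point.

saddle


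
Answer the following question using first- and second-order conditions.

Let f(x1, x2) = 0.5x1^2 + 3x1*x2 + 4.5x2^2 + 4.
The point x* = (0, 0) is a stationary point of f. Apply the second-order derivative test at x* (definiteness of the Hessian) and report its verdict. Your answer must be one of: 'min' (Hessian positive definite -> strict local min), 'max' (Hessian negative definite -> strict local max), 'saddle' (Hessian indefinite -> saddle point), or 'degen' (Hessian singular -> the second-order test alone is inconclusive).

Compute the Hessian H = grad^2 f:
  H = [[1, 3], [3, 9]]
Verify stationarity: grad f(x*) = H x* + g = (0, 0).
Eigenvalues of H: 0, 10.
H has a zero eigenvalue (singular; positive semidefinite but not definite), so H is neither positive definite, negative definite, nor indefinite. The second-order test alone is inconclusive -> degen.
(Indeed, f is constant along the null direction of H through x*, so x* is not a strict local extremum.)

degen


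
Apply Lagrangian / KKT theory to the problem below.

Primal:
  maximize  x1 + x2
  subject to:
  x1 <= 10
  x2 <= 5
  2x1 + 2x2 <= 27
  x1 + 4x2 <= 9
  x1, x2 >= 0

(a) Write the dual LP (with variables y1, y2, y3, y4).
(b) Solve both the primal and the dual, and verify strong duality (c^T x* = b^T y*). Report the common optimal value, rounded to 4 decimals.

The standard primal-dual pair for 'max c^T x s.t. A x <= b, x >= 0' is:
  Dual:  min b^T y  s.t.  A^T y >= c,  y >= 0.

So the dual LP is:
  minimize  10y1 + 5y2 + 27y3 + 9y4
  subject to:
    y1 + 2y3 + y4 >= 1
    y2 + 2y3 + 4y4 >= 1
    y1, y2, y3, y4 >= 0

Solving the primal: x* = (9, 0).
  primal value c^T x* = 9.
Solving the dual: y* = (0, 0, 0, 1).
  dual value b^T y* = 9.
Strong duality: c^T x* = b^T y*. Confirmed.

9


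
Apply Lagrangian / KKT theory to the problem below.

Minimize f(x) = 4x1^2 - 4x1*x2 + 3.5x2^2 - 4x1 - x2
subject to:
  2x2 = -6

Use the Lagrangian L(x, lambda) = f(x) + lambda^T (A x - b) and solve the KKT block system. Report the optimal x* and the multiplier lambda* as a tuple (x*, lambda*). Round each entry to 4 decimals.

Form the Lagrangian:
  L(x, lambda) = (1/2) x^T Q x + c^T x + lambda^T (A x - b)
Stationarity (grad_x L = 0): Q x + c + A^T lambda = 0.
Primal feasibility: A x = b.

This gives the KKT block system:
  [ Q   A^T ] [ x     ]   [-c ]
  [ A    0  ] [ lambda ] = [ b ]

Solving the linear system:
  x*      = (-1, -3)
  lambda* = (9)
  f(x*)   = 30.5

x* = (-1, -3), lambda* = (9)


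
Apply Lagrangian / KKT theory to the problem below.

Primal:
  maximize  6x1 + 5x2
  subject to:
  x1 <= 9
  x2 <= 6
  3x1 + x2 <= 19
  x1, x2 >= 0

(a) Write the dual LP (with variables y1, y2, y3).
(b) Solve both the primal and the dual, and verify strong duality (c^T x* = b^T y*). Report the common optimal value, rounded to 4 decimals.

The standard primal-dual pair for 'max c^T x s.t. A x <= b, x >= 0' is:
  Dual:  min b^T y  s.t.  A^T y >= c,  y >= 0.

So the dual LP is:
  minimize  9y1 + 6y2 + 19y3
  subject to:
    y1 + 3y3 >= 6
    y2 + y3 >= 5
    y1, y2, y3 >= 0

Solving the primal: x* = (4.3333, 6).
  primal value c^T x* = 56.
Solving the dual: y* = (0, 3, 2).
  dual value b^T y* = 56.
Strong duality: c^T x* = b^T y*. Confirmed.

56


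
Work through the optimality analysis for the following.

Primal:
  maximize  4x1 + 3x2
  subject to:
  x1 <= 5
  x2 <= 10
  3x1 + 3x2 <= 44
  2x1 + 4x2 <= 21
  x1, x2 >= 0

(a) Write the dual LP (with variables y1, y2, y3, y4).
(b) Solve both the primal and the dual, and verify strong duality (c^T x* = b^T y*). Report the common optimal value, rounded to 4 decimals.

The standard primal-dual pair for 'max c^T x s.t. A x <= b, x >= 0' is:
  Dual:  min b^T y  s.t.  A^T y >= c,  y >= 0.

So the dual LP is:
  minimize  5y1 + 10y2 + 44y3 + 21y4
  subject to:
    y1 + 3y3 + 2y4 >= 4
    y2 + 3y3 + 4y4 >= 3
    y1, y2, y3, y4 >= 0

Solving the primal: x* = (5, 2.75).
  primal value c^T x* = 28.25.
Solving the dual: y* = (2.5, 0, 0, 0.75).
  dual value b^T y* = 28.25.
Strong duality: c^T x* = b^T y*. Confirmed.

28.25


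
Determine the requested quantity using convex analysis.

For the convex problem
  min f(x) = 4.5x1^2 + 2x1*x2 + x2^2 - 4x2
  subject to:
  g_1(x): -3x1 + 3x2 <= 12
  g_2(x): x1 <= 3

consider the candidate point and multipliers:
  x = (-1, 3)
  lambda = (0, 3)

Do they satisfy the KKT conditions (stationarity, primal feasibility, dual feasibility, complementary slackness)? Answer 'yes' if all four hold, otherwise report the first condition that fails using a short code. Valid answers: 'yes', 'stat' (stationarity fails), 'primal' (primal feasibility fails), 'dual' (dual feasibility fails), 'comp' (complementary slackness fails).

Gradient of f: grad f(x) = Q x + c = (-3, 0)
Constraint values g_i(x) = a_i^T x - b_i:
  g_1((-1, 3)) = 0
  g_2((-1, 3)) = -4
Stationarity residual: grad f(x) + sum_i lambda_i a_i = (0, 0)
  -> stationarity OK
Primal feasibility (all g_i <= 0): OK
Dual feasibility (all lambda_i >= 0): OK
Complementary slackness (lambda_i * g_i(x) = 0 for all i): FAILS

Verdict: the first failing condition is complementary_slackness -> comp.

comp


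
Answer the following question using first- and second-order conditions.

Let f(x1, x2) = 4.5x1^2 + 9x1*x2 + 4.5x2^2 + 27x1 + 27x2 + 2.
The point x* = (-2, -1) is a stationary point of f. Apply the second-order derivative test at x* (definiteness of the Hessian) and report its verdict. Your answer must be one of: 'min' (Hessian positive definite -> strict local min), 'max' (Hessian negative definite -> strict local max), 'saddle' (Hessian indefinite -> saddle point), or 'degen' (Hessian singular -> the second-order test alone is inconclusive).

Compute the Hessian H = grad^2 f:
  H = [[9, 9], [9, 9]]
Verify stationarity: grad f(x*) = H x* + g = (0, 0).
Eigenvalues of H: 0, 18.
H has a zero eigenvalue (singular; positive semidefinite but not definite), so H is neither positive definite, negative definite, nor indefinite. The second-order test alone is inconclusive -> degen.
(Indeed, f is constant along the null direction of H through x*, so x* is not a strict local extremum.)

degen


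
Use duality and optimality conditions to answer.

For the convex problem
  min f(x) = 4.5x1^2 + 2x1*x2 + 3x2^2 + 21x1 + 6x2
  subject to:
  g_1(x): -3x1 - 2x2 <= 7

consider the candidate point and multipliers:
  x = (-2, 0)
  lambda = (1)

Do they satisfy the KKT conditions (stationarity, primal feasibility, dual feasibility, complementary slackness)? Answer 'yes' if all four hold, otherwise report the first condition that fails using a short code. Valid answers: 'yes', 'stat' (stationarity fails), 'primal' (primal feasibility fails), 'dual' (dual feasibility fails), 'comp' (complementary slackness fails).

Gradient of f: grad f(x) = Q x + c = (3, 2)
Constraint values g_i(x) = a_i^T x - b_i:
  g_1((-2, 0)) = -1
Stationarity residual: grad f(x) + sum_i lambda_i a_i = (0, 0)
  -> stationarity OK
Primal feasibility (all g_i <= 0): OK
Dual feasibility (all lambda_i >= 0): OK
Complementary slackness (lambda_i * g_i(x) = 0 for all i): FAILS

Verdict: the first failing condition is complementary_slackness -> comp.

comp


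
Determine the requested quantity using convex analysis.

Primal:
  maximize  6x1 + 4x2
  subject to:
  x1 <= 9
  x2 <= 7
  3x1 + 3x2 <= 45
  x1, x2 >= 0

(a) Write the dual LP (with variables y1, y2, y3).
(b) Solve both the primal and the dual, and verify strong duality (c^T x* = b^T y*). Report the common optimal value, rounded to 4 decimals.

The standard primal-dual pair for 'max c^T x s.t. A x <= b, x >= 0' is:
  Dual:  min b^T y  s.t.  A^T y >= c,  y >= 0.

So the dual LP is:
  minimize  9y1 + 7y2 + 45y3
  subject to:
    y1 + 3y3 >= 6
    y2 + 3y3 >= 4
    y1, y2, y3 >= 0

Solving the primal: x* = (9, 6).
  primal value c^T x* = 78.
Solving the dual: y* = (2, 0, 1.3333).
  dual value b^T y* = 78.
Strong duality: c^T x* = b^T y*. Confirmed.

78


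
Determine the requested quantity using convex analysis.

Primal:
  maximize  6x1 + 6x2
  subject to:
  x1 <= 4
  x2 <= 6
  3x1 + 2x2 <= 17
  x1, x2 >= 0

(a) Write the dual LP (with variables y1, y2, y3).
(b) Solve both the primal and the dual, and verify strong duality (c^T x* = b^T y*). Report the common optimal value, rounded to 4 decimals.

The standard primal-dual pair for 'max c^T x s.t. A x <= b, x >= 0' is:
  Dual:  min b^T y  s.t.  A^T y >= c,  y >= 0.

So the dual LP is:
  minimize  4y1 + 6y2 + 17y3
  subject to:
    y1 + 3y3 >= 6
    y2 + 2y3 >= 6
    y1, y2, y3 >= 0

Solving the primal: x* = (1.6667, 6).
  primal value c^T x* = 46.
Solving the dual: y* = (0, 2, 2).
  dual value b^T y* = 46.
Strong duality: c^T x* = b^T y*. Confirmed.

46


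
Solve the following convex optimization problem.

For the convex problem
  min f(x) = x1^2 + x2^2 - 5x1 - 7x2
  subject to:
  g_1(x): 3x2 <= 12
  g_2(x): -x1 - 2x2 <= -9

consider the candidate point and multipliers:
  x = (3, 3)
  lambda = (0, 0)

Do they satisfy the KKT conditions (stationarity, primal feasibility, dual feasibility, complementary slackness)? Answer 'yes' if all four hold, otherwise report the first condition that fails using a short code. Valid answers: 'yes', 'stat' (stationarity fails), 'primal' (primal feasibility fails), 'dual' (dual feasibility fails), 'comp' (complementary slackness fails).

Gradient of f: grad f(x) = Q x + c = (1, -1)
Constraint values g_i(x) = a_i^T x - b_i:
  g_1((3, 3)) = -3
  g_2((3, 3)) = 0
Stationarity residual: grad f(x) + sum_i lambda_i a_i = (1, -1)
  -> stationarity FAILS
Primal feasibility (all g_i <= 0): OK
Dual feasibility (all lambda_i >= 0): OK
Complementary slackness (lambda_i * g_i(x) = 0 for all i): OK

Verdict: the first failing condition is stationarity -> stat.

stat


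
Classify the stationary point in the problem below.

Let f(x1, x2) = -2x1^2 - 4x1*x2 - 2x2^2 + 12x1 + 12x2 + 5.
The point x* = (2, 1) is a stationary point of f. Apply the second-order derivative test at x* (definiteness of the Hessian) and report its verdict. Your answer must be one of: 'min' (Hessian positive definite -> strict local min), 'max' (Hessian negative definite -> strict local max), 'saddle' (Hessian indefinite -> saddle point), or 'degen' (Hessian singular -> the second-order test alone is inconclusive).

Compute the Hessian H = grad^2 f:
  H = [[-4, -4], [-4, -4]]
Verify stationarity: grad f(x*) = H x* + g = (0, 0).
Eigenvalues of H: -8, 0.
H has a zero eigenvalue (singular; negative semidefinite but not definite), so H is neither positive definite, negative definite, nor indefinite. The second-order test alone is inconclusive -> degen.
(Indeed, f is constant along the null direction of H through x*, so x* is not a strict local extremum.)

degen


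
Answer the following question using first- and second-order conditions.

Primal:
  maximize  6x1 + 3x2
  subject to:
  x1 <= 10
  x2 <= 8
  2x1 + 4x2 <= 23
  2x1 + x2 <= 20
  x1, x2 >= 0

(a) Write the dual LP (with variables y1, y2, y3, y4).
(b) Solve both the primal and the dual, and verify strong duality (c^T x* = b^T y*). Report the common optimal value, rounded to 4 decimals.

The standard primal-dual pair for 'max c^T x s.t. A x <= b, x >= 0' is:
  Dual:  min b^T y  s.t.  A^T y >= c,  y >= 0.

So the dual LP is:
  minimize  10y1 + 8y2 + 23y3 + 20y4
  subject to:
    y1 + 2y3 + 2y4 >= 6
    y2 + 4y3 + y4 >= 3
    y1, y2, y3, y4 >= 0

Solving the primal: x* = (10, 0).
  primal value c^T x* = 60.
Solving the dual: y* = (0, 0, 0, 3).
  dual value b^T y* = 60.
Strong duality: c^T x* = b^T y*. Confirmed.

60


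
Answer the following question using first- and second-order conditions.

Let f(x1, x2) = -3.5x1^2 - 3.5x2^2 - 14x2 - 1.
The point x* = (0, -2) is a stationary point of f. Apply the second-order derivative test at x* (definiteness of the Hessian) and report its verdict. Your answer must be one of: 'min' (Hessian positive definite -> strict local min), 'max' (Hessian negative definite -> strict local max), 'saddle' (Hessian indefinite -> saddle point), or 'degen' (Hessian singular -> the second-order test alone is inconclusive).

Compute the Hessian H = grad^2 f:
  H = [[-7, 0], [0, -7]]
Verify stationarity: grad f(x*) = H x* + g = (0, 0).
Eigenvalues of H: -7, -7.
Both eigenvalues < 0, so H is negative definite -> x* is a strict local max.

max


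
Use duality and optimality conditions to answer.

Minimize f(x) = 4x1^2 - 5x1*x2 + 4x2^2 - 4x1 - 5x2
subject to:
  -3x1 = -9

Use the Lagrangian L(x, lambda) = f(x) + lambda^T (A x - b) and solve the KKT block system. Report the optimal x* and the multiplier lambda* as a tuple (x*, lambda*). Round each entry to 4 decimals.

Form the Lagrangian:
  L(x, lambda) = (1/2) x^T Q x + c^T x + lambda^T (A x - b)
Stationarity (grad_x L = 0): Q x + c + A^T lambda = 0.
Primal feasibility: A x = b.

This gives the KKT block system:
  [ Q   A^T ] [ x     ]   [-c ]
  [ A    0  ] [ lambda ] = [ b ]

Solving the linear system:
  x*      = (3, 2.5)
  lambda* = (2.5)
  f(x*)   = -1

x* = (3, 2.5), lambda* = (2.5)


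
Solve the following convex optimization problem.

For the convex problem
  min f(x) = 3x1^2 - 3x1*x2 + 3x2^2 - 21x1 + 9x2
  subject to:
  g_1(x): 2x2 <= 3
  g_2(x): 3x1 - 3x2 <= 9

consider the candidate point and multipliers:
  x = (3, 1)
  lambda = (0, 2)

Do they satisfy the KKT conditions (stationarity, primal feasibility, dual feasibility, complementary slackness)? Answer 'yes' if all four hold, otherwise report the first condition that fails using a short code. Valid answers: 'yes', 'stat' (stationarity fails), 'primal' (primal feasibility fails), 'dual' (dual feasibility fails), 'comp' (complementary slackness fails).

Gradient of f: grad f(x) = Q x + c = (-6, 6)
Constraint values g_i(x) = a_i^T x - b_i:
  g_1((3, 1)) = -1
  g_2((3, 1)) = -3
Stationarity residual: grad f(x) + sum_i lambda_i a_i = (0, 0)
  -> stationarity OK
Primal feasibility (all g_i <= 0): OK
Dual feasibility (all lambda_i >= 0): OK
Complementary slackness (lambda_i * g_i(x) = 0 for all i): FAILS

Verdict: the first failing condition is complementary_slackness -> comp.

comp


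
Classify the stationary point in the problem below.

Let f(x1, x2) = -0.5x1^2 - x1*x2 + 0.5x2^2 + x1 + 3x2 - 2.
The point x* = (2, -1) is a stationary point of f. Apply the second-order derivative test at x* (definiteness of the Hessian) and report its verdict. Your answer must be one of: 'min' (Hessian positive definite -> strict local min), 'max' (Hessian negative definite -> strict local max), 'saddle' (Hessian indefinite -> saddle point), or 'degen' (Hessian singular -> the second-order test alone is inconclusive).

Compute the Hessian H = grad^2 f:
  H = [[-1, -1], [-1, 1]]
Verify stationarity: grad f(x*) = H x* + g = (0, 0).
Eigenvalues of H: -1.4142, 1.4142.
Eigenvalues have mixed signs, so H is indefinite -> x* is a saddle point.

saddle


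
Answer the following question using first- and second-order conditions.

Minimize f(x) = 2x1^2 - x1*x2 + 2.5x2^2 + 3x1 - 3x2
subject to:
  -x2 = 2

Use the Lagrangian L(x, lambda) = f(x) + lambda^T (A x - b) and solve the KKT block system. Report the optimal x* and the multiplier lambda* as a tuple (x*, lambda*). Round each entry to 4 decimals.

Form the Lagrangian:
  L(x, lambda) = (1/2) x^T Q x + c^T x + lambda^T (A x - b)
Stationarity (grad_x L = 0): Q x + c + A^T lambda = 0.
Primal feasibility: A x = b.

This gives the KKT block system:
  [ Q   A^T ] [ x     ]   [-c ]
  [ A    0  ] [ lambda ] = [ b ]

Solving the linear system:
  x*      = (-1.25, -2)
  lambda* = (-11.75)
  f(x*)   = 12.875

x* = (-1.25, -2), lambda* = (-11.75)


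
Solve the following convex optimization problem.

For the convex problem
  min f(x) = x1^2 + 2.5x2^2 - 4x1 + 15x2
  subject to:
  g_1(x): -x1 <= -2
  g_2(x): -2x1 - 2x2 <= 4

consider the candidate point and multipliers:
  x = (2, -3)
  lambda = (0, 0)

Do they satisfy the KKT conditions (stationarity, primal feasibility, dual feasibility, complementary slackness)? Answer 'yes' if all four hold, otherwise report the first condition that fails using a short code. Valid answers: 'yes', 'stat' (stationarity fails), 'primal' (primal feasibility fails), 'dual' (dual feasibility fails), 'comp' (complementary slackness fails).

Gradient of f: grad f(x) = Q x + c = (0, 0)
Constraint values g_i(x) = a_i^T x - b_i:
  g_1((2, -3)) = 0
  g_2((2, -3)) = -2
Stationarity residual: grad f(x) + sum_i lambda_i a_i = (0, 0)
  -> stationarity OK
Primal feasibility (all g_i <= 0): OK
Dual feasibility (all lambda_i >= 0): OK
Complementary slackness (lambda_i * g_i(x) = 0 for all i): OK

Verdict: yes, KKT holds.

yes


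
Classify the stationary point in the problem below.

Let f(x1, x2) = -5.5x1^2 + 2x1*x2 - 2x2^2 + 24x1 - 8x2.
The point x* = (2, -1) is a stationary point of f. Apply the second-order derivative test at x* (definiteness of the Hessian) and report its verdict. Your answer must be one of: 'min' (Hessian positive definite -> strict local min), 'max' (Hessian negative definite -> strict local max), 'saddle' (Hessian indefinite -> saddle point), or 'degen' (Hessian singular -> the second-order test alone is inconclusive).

Compute the Hessian H = grad^2 f:
  H = [[-11, 2], [2, -4]]
Verify stationarity: grad f(x*) = H x* + g = (0, 0).
Eigenvalues of H: -11.5311, -3.4689.
Both eigenvalues < 0, so H is negative definite -> x* is a strict local max.

max


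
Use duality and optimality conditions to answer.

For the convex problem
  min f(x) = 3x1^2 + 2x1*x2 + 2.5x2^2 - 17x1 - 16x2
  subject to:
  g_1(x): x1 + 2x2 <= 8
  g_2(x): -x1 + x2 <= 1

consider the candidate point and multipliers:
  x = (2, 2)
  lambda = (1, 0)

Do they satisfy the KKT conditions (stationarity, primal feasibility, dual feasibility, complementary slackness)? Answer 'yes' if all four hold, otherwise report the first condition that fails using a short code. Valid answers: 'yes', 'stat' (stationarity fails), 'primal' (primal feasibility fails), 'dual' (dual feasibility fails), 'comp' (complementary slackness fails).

Gradient of f: grad f(x) = Q x + c = (-1, -2)
Constraint values g_i(x) = a_i^T x - b_i:
  g_1((2, 2)) = -2
  g_2((2, 2)) = -1
Stationarity residual: grad f(x) + sum_i lambda_i a_i = (0, 0)
  -> stationarity OK
Primal feasibility (all g_i <= 0): OK
Dual feasibility (all lambda_i >= 0): OK
Complementary slackness (lambda_i * g_i(x) = 0 for all i): FAILS

Verdict: the first failing condition is complementary_slackness -> comp.

comp


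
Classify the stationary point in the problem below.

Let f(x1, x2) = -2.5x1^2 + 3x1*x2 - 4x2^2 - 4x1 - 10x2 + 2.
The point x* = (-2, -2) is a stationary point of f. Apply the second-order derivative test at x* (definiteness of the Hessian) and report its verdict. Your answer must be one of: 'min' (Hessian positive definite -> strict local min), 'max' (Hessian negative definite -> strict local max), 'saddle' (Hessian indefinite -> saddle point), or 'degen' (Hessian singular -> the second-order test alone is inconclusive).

Compute the Hessian H = grad^2 f:
  H = [[-5, 3], [3, -8]]
Verify stationarity: grad f(x*) = H x* + g = (0, 0).
Eigenvalues of H: -9.8541, -3.1459.
Both eigenvalues < 0, so H is negative definite -> x* is a strict local max.

max


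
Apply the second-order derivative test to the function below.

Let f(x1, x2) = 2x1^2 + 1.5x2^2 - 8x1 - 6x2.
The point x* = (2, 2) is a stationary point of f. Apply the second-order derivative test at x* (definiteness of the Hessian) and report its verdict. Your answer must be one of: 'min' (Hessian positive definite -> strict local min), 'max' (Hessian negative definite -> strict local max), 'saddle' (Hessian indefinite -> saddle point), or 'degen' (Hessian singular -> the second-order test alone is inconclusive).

Compute the Hessian H = grad^2 f:
  H = [[4, 0], [0, 3]]
Verify stationarity: grad f(x*) = H x* + g = (0, 0).
Eigenvalues of H: 3, 4.
Both eigenvalues > 0, so H is positive definite -> x* is a strict local min.

min


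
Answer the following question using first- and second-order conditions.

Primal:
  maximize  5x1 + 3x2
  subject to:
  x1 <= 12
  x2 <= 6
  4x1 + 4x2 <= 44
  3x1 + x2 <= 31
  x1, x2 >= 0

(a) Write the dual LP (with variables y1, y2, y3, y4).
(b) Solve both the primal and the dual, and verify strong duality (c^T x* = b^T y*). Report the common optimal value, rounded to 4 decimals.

The standard primal-dual pair for 'max c^T x s.t. A x <= b, x >= 0' is:
  Dual:  min b^T y  s.t.  A^T y >= c,  y >= 0.

So the dual LP is:
  minimize  12y1 + 6y2 + 44y3 + 31y4
  subject to:
    y1 + 4y3 + 3y4 >= 5
    y2 + 4y3 + y4 >= 3
    y1, y2, y3, y4 >= 0

Solving the primal: x* = (10, 1).
  primal value c^T x* = 53.
Solving the dual: y* = (0, 0, 0.5, 1).
  dual value b^T y* = 53.
Strong duality: c^T x* = b^T y*. Confirmed.

53


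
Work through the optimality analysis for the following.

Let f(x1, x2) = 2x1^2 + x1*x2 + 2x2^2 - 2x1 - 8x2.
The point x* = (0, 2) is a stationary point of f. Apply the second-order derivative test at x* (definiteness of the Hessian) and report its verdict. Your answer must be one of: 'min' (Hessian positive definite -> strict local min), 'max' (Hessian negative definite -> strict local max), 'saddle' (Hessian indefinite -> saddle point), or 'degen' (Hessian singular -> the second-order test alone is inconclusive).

Compute the Hessian H = grad^2 f:
  H = [[4, 1], [1, 4]]
Verify stationarity: grad f(x*) = H x* + g = (0, 0).
Eigenvalues of H: 3, 5.
Both eigenvalues > 0, so H is positive definite -> x* is a strict local min.

min


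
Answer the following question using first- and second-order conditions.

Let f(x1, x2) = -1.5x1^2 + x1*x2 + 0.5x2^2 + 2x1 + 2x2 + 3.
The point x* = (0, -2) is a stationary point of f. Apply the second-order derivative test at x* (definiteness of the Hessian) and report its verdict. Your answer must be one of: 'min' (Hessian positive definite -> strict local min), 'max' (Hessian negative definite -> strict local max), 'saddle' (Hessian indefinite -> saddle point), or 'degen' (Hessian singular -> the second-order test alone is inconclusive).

Compute the Hessian H = grad^2 f:
  H = [[-3, 1], [1, 1]]
Verify stationarity: grad f(x*) = H x* + g = (0, 0).
Eigenvalues of H: -3.2361, 1.2361.
Eigenvalues have mixed signs, so H is indefinite -> x* is a saddle point.

saddle


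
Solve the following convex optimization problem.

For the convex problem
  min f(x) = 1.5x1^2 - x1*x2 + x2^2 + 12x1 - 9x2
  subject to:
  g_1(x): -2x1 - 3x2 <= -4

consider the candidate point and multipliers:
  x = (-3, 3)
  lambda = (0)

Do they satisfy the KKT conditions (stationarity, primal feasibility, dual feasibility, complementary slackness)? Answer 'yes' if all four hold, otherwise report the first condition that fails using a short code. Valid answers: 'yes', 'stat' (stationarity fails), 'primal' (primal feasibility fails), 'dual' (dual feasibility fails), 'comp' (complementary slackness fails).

Gradient of f: grad f(x) = Q x + c = (0, 0)
Constraint values g_i(x) = a_i^T x - b_i:
  g_1((-3, 3)) = 1
Stationarity residual: grad f(x) + sum_i lambda_i a_i = (0, 0)
  -> stationarity OK
Primal feasibility (all g_i <= 0): FAILS
Dual feasibility (all lambda_i >= 0): OK
Complementary slackness (lambda_i * g_i(x) = 0 for all i): OK

Verdict: the first failing condition is primal_feasibility -> primal.

primal


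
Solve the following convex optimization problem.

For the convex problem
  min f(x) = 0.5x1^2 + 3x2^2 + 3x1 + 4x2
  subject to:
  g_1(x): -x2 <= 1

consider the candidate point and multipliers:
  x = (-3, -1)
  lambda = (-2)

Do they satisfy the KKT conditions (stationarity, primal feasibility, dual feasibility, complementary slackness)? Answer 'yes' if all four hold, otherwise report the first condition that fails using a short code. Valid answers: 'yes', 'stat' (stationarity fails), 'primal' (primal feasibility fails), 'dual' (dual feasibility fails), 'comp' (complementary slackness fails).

Gradient of f: grad f(x) = Q x + c = (0, -2)
Constraint values g_i(x) = a_i^T x - b_i:
  g_1((-3, -1)) = 0
Stationarity residual: grad f(x) + sum_i lambda_i a_i = (0, 0)
  -> stationarity OK
Primal feasibility (all g_i <= 0): OK
Dual feasibility (all lambda_i >= 0): FAILS
Complementary slackness (lambda_i * g_i(x) = 0 for all i): OK

Verdict: the first failing condition is dual_feasibility -> dual.

dual


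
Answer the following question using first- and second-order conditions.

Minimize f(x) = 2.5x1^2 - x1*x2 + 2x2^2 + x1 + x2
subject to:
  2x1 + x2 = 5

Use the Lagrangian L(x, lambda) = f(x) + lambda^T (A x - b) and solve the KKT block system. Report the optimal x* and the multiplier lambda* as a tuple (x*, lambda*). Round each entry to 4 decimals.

Form the Lagrangian:
  L(x, lambda) = (1/2) x^T Q x + c^T x + lambda^T (A x - b)
Stationarity (grad_x L = 0): Q x + c + A^T lambda = 0.
Primal feasibility: A x = b.

This gives the KKT block system:
  [ Q   A^T ] [ x     ]   [-c ]
  [ A    0  ] [ lambda ] = [ b ]

Solving the linear system:
  x*      = (1.84, 1.32)
  lambda* = (-4.44)
  f(x*)   = 12.68

x* = (1.84, 1.32), lambda* = (-4.44)


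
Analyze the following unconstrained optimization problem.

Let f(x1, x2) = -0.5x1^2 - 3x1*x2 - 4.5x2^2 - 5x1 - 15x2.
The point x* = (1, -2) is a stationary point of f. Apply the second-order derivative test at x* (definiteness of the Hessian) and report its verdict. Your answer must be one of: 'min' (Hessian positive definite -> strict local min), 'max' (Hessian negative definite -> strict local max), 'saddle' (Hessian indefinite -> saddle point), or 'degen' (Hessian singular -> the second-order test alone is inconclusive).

Compute the Hessian H = grad^2 f:
  H = [[-1, -3], [-3, -9]]
Verify stationarity: grad f(x*) = H x* + g = (0, 0).
Eigenvalues of H: -10, 0.
H has a zero eigenvalue (singular; negative semidefinite but not definite), so H is neither positive definite, negative definite, nor indefinite. The second-order test alone is inconclusive -> degen.
(Indeed, f is constant along the null direction of H through x*, so x* is not a strict local extremum.)

degen


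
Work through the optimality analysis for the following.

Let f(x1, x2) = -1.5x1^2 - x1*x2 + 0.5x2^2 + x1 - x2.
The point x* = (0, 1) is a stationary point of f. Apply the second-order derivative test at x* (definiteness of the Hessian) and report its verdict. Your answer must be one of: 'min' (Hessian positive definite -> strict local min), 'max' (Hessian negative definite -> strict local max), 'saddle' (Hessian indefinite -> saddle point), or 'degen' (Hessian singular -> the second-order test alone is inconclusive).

Compute the Hessian H = grad^2 f:
  H = [[-3, -1], [-1, 1]]
Verify stationarity: grad f(x*) = H x* + g = (0, 0).
Eigenvalues of H: -3.2361, 1.2361.
Eigenvalues have mixed signs, so H is indefinite -> x* is a saddle point.

saddle


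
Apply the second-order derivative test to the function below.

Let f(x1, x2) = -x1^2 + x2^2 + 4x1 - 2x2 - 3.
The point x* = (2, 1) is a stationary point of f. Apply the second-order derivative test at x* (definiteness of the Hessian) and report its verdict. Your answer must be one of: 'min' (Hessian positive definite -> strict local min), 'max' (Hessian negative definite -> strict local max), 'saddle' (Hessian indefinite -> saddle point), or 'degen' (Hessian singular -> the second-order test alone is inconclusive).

Compute the Hessian H = grad^2 f:
  H = [[-2, 0], [0, 2]]
Verify stationarity: grad f(x*) = H x* + g = (0, 0).
Eigenvalues of H: -2, 2.
Eigenvalues have mixed signs, so H is indefinite -> x* is a saddle point.

saddle


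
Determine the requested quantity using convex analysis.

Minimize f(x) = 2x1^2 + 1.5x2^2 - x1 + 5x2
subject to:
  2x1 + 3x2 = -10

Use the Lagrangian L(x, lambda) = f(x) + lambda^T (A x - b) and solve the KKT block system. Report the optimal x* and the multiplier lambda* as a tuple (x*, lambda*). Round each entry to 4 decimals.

Form the Lagrangian:
  L(x, lambda) = (1/2) x^T Q x + c^T x + lambda^T (A x - b)
Stationarity (grad_x L = 0): Q x + c + A^T lambda = 0.
Primal feasibility: A x = b.

This gives the KKT block system:
  [ Q   A^T ] [ x     ]   [-c ]
  [ A    0  ] [ lambda ] = [ b ]

Solving the linear system:
  x*      = (-0.4375, -3.0417)
  lambda* = (1.375)
  f(x*)   = -0.5104

x* = (-0.4375, -3.0417), lambda* = (1.375)


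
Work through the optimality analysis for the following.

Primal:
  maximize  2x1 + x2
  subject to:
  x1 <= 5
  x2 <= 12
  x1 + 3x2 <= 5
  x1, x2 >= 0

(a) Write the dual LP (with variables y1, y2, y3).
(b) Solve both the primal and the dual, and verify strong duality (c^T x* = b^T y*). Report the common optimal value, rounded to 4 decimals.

The standard primal-dual pair for 'max c^T x s.t. A x <= b, x >= 0' is:
  Dual:  min b^T y  s.t.  A^T y >= c,  y >= 0.

So the dual LP is:
  minimize  5y1 + 12y2 + 5y3
  subject to:
    y1 + y3 >= 2
    y2 + 3y3 >= 1
    y1, y2, y3 >= 0

Solving the primal: x* = (5, 0).
  primal value c^T x* = 10.
Solving the dual: y* = (1.6667, 0, 0.3333).
  dual value b^T y* = 10.
Strong duality: c^T x* = b^T y*. Confirmed.

10


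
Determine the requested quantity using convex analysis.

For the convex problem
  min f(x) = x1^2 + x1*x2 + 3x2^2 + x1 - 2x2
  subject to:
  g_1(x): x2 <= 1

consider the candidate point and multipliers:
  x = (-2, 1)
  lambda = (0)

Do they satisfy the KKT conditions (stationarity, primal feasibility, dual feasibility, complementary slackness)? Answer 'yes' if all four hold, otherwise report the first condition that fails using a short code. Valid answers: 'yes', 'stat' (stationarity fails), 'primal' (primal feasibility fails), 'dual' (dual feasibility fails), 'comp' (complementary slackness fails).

Gradient of f: grad f(x) = Q x + c = (-2, 2)
Constraint values g_i(x) = a_i^T x - b_i:
  g_1((-2, 1)) = 0
Stationarity residual: grad f(x) + sum_i lambda_i a_i = (-2, 2)
  -> stationarity FAILS
Primal feasibility (all g_i <= 0): OK
Dual feasibility (all lambda_i >= 0): OK
Complementary slackness (lambda_i * g_i(x) = 0 for all i): OK

Verdict: the first failing condition is stationarity -> stat.

stat


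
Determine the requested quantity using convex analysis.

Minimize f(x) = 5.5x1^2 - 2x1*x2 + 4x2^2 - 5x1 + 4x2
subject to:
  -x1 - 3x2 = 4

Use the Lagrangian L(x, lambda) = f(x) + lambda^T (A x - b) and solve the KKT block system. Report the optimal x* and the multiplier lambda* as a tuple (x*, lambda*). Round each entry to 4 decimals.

Form the Lagrangian:
  L(x, lambda) = (1/2) x^T Q x + c^T x + lambda^T (A x - b)
Stationarity (grad_x L = 0): Q x + c + A^T lambda = 0.
Primal feasibility: A x = b.

This gives the KKT block system:
  [ Q   A^T ] [ x     ]   [-c ]
  [ A    0  ] [ lambda ] = [ b ]

Solving the linear system:
  x*      = (0.0084, -1.3361)
  lambda* = (-2.2353)
  f(x*)   = 1.7773

x* = (0.0084, -1.3361), lambda* = (-2.2353)


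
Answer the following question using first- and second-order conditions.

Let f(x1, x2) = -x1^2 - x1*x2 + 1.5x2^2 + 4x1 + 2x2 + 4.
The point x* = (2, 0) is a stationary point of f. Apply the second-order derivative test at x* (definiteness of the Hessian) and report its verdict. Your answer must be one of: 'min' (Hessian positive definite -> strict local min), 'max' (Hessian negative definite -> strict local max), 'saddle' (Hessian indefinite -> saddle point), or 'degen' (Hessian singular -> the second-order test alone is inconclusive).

Compute the Hessian H = grad^2 f:
  H = [[-2, -1], [-1, 3]]
Verify stationarity: grad f(x*) = H x* + g = (0, 0).
Eigenvalues of H: -2.1926, 3.1926.
Eigenvalues have mixed signs, so H is indefinite -> x* is a saddle point.

saddle


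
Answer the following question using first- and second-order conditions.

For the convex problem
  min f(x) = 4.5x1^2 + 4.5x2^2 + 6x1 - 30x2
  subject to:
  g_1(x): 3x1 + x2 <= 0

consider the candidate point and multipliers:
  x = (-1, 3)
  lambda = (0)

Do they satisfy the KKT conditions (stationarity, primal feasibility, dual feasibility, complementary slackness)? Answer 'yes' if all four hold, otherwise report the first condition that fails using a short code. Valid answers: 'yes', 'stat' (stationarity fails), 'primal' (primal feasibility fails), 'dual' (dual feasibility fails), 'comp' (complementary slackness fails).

Gradient of f: grad f(x) = Q x + c = (-3, -3)
Constraint values g_i(x) = a_i^T x - b_i:
  g_1((-1, 3)) = 0
Stationarity residual: grad f(x) + sum_i lambda_i a_i = (-3, -3)
  -> stationarity FAILS
Primal feasibility (all g_i <= 0): OK
Dual feasibility (all lambda_i >= 0): OK
Complementary slackness (lambda_i * g_i(x) = 0 for all i): OK

Verdict: the first failing condition is stationarity -> stat.

stat


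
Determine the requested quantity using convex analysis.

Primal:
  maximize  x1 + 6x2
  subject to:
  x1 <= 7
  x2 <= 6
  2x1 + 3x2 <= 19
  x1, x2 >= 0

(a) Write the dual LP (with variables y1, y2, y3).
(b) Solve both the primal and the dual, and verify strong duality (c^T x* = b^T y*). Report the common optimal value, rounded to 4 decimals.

The standard primal-dual pair for 'max c^T x s.t. A x <= b, x >= 0' is:
  Dual:  min b^T y  s.t.  A^T y >= c,  y >= 0.

So the dual LP is:
  minimize  7y1 + 6y2 + 19y3
  subject to:
    y1 + 2y3 >= 1
    y2 + 3y3 >= 6
    y1, y2, y3 >= 0

Solving the primal: x* = (0.5, 6).
  primal value c^T x* = 36.5.
Solving the dual: y* = (0, 4.5, 0.5).
  dual value b^T y* = 36.5.
Strong duality: c^T x* = b^T y*. Confirmed.

36.5


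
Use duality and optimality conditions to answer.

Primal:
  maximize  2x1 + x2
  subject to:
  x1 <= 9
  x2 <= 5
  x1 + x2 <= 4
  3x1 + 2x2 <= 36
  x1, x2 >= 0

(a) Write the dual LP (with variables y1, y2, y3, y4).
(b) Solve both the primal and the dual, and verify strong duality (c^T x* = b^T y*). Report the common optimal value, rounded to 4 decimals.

The standard primal-dual pair for 'max c^T x s.t. A x <= b, x >= 0' is:
  Dual:  min b^T y  s.t.  A^T y >= c,  y >= 0.

So the dual LP is:
  minimize  9y1 + 5y2 + 4y3 + 36y4
  subject to:
    y1 + y3 + 3y4 >= 2
    y2 + y3 + 2y4 >= 1
    y1, y2, y3, y4 >= 0

Solving the primal: x* = (4, 0).
  primal value c^T x* = 8.
Solving the dual: y* = (0, 0, 2, 0).
  dual value b^T y* = 8.
Strong duality: c^T x* = b^T y*. Confirmed.

8


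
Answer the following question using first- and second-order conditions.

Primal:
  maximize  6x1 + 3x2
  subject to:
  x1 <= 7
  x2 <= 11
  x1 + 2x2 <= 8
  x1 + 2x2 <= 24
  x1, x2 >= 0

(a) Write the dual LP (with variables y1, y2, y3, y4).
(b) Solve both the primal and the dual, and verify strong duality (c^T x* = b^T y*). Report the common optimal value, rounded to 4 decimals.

The standard primal-dual pair for 'max c^T x s.t. A x <= b, x >= 0' is:
  Dual:  min b^T y  s.t.  A^T y >= c,  y >= 0.

So the dual LP is:
  minimize  7y1 + 11y2 + 8y3 + 24y4
  subject to:
    y1 + y3 + y4 >= 6
    y2 + 2y3 + 2y4 >= 3
    y1, y2, y3, y4 >= 0

Solving the primal: x* = (7, 0.5).
  primal value c^T x* = 43.5.
Solving the dual: y* = (4.5, 0, 1.5, 0).
  dual value b^T y* = 43.5.
Strong duality: c^T x* = b^T y*. Confirmed.

43.5


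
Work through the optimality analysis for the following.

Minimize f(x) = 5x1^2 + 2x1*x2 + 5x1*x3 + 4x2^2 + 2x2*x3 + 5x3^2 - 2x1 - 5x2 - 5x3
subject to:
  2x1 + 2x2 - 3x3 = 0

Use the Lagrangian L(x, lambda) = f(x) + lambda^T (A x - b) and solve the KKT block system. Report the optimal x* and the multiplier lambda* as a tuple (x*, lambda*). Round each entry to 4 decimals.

Form the Lagrangian:
  L(x, lambda) = (1/2) x^T Q x + c^T x + lambda^T (A x - b)
Stationarity (grad_x L = 0): Q x + c + A^T lambda = 0.
Primal feasibility: A x = b.

This gives the KKT block system:
  [ Q   A^T ] [ x     ]   [-c ]
  [ A    0  ] [ lambda ] = [ b ]

Solving the linear system:
  x*      = (-0.0614, 0.5966, 0.3568)
  lambda* = (-0.1818)
  f(x*)   = -2.3222

x* = (-0.0614, 0.5966, 0.3568), lambda* = (-0.1818)


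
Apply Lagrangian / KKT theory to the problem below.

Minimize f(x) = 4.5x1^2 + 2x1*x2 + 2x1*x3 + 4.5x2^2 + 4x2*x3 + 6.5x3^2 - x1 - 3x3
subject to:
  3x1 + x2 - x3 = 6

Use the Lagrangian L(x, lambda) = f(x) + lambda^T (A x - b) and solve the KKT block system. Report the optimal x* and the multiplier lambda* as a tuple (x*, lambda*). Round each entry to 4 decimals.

Form the Lagrangian:
  L(x, lambda) = (1/2) x^T Q x + c^T x + lambda^T (A x - b)
Stationarity (grad_x L = 0): Q x + c + A^T lambda = 0.
Primal feasibility: A x = b.

This gives the KKT block system:
  [ Q   A^T ] [ x     ]   [-c ]
  [ A    0  ] [ lambda ] = [ b ]

Solving the linear system:
  x*      = (1.7085, 0.3677, -0.5067)
  lambda* = (-4.6996)
  f(x*)   = 14.0045

x* = (1.7085, 0.3677, -0.5067), lambda* = (-4.6996)


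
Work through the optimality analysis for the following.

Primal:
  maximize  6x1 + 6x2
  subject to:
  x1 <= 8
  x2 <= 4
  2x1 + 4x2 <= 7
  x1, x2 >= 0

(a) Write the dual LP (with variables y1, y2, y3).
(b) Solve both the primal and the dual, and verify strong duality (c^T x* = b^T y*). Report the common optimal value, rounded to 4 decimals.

The standard primal-dual pair for 'max c^T x s.t. A x <= b, x >= 0' is:
  Dual:  min b^T y  s.t.  A^T y >= c,  y >= 0.

So the dual LP is:
  minimize  8y1 + 4y2 + 7y3
  subject to:
    y1 + 2y3 >= 6
    y2 + 4y3 >= 6
    y1, y2, y3 >= 0

Solving the primal: x* = (3.5, 0).
  primal value c^T x* = 21.
Solving the dual: y* = (0, 0, 3).
  dual value b^T y* = 21.
Strong duality: c^T x* = b^T y*. Confirmed.

21


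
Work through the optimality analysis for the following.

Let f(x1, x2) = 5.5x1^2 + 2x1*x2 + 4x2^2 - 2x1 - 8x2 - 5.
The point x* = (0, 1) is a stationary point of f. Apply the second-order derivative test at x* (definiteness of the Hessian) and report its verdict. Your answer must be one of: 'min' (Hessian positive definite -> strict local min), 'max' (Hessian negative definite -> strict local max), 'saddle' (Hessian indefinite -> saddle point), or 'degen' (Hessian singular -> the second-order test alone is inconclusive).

Compute the Hessian H = grad^2 f:
  H = [[11, 2], [2, 8]]
Verify stationarity: grad f(x*) = H x* + g = (0, 0).
Eigenvalues of H: 7, 12.
Both eigenvalues > 0, so H is positive definite -> x* is a strict local min.

min


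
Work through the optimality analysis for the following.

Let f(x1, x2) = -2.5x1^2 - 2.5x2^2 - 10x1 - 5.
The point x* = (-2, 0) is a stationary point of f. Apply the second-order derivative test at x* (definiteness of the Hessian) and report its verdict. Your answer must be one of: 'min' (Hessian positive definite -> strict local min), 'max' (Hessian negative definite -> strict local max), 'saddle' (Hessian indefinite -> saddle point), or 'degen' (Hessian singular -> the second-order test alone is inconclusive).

Compute the Hessian H = grad^2 f:
  H = [[-5, 0], [0, -5]]
Verify stationarity: grad f(x*) = H x* + g = (0, 0).
Eigenvalues of H: -5, -5.
Both eigenvalues < 0, so H is negative definite -> x* is a strict local max.

max
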